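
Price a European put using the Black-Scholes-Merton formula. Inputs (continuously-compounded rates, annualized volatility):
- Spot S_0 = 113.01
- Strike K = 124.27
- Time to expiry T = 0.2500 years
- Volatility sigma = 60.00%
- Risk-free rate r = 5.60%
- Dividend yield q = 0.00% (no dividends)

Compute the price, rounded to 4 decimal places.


Answer: Price = 19.3136

Derivation:
d1 = (ln(S/K) + (r - q + 0.5*sigma^2) * T) / (sigma * sqrt(T)) = -0.11993436
d2 = d1 - sigma * sqrt(T) = -0.41993436
exp(-rT) = 0.98609754; exp(-qT) = 1.00000000
P = K * exp(-rT) * N(-d2) - S_0 * exp(-qT) * N(-d1)
N(-d1) = 0.54773243; N(-d2) = 0.66273330
P = 124.2700 * 0.98609754 * 0.66273330 - 113.0100 * 1.00000000 * 0.54773243 = 19.3136


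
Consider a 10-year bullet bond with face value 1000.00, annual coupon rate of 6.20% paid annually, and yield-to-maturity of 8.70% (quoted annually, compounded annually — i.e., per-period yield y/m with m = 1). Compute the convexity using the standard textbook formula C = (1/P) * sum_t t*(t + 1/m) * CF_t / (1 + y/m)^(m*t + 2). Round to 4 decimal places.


Coupon per period c = face * coupon_rate / m = 62.000000
Periods per year m = 1; per-period yield y/m = 0.087000
Number of cashflows N = 10
Cashflows (t years, CF_t, discount factor 1/(1+y/m)^(m*t), PV):
  t = 1.0000: CF_t = 62.000000, DF = 0.919963, PV = 57.037718
  t = 2.0000: CF_t = 62.000000, DF = 0.846332, PV = 52.472602
  t = 3.0000: CF_t = 62.000000, DF = 0.778595, PV = 48.272863
  t = 4.0000: CF_t = 62.000000, DF = 0.716278, PV = 44.409258
  t = 5.0000: CF_t = 62.000000, DF = 0.658950, PV = 40.854883
  t = 6.0000: CF_t = 62.000000, DF = 0.606209, PV = 37.584989
  t = 7.0000: CF_t = 62.000000, DF = 0.557690, PV = 34.576807
  t = 8.0000: CF_t = 62.000000, DF = 0.513055, PV = 31.809390
  t = 9.0000: CF_t = 62.000000, DF = 0.471991, PV = 29.263468
  t = 10.0000: CF_t = 1062.000000, DF = 0.434215, PV = 461.136051
Price P = sum_t PV_t = 837.418028
Convexity numerator sum_t t*(t + 1/m) * CF_t / (1+y/m)^(m*t + 2):
  t = 1.0000: term = 96.545726
  t = 2.0000: term = 266.455546
  t = 3.0000: term = 490.258594
  t = 4.0000: term = 751.699776
  t = 5.0000: term = 1037.304198
  t = 6.0000: term = 1335.994368
  t = 7.0000: term = 1638.754207
  t = 8.0000: term = 1938.334586
  t = 9.0000: term = 2228.995614
  t = 10.0000: term = 42930.176387
Convexity = (1/P) * sum = 52714.519002 / 837.418028 = 62.948871

Answer: Convexity = 62.9489


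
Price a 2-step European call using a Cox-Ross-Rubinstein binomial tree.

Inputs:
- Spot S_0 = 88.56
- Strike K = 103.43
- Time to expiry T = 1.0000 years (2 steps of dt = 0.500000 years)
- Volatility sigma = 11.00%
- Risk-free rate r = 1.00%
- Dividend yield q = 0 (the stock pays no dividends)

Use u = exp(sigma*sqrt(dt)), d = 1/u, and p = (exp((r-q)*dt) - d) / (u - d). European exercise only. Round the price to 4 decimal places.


Answer: Price = V(0,0) = 0.0094

Derivation:
dt = T/N = 0.500000
u = exp(sigma*sqrt(dt)) = 1.080887; d = 1/u = 0.925166
p = (exp((r-q)*dt) - d) / (u - d) = 0.512754
Discount per step: exp(-r*dt) = 0.995012
Stock lattice S(k, i) with i counting down-moves:
  k=0: S(0,0) = 88.5600
  k=1: S(1,0) = 95.7233; S(1,1) = 81.9327
  k=2: S(2,0) = 103.4661; S(2,1) = 88.5600; S(2,2) = 75.8014
Terminal payoffs V(N, i) = max(S_T - K, 0):
  V(2,0) = 0.036075; V(2,1) = 0.000000; V(2,2) = 0.000000
Backward induction: V(k, i) = exp(-r*dt) * [p * V(k+1, i) + (1-p) * V(k+1, i+1)].
  V(1,0) = exp(-r*dt) * [p*0.036075 + (1-p)*0.000000] = 0.018405
  V(1,1) = exp(-r*dt) * [p*0.000000 + (1-p)*0.000000] = 0.000000
  V(0,0) = exp(-r*dt) * [p*0.018405 + (1-p)*0.000000] = 0.009390


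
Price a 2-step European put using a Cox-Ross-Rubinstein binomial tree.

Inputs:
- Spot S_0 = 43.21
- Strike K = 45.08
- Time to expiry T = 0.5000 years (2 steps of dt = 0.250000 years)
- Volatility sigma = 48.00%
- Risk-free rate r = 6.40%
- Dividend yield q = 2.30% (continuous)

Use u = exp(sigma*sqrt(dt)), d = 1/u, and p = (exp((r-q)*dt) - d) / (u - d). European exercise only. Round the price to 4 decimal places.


Answer: Price = V(0,0) = 6.0508

Derivation:
dt = T/N = 0.250000
u = exp(sigma*sqrt(dt)) = 1.271249; d = 1/u = 0.786628
p = (exp((r-q)*dt) - d) / (u - d) = 0.461546
Discount per step: exp(-r*dt) = 0.984127
Stock lattice S(k, i) with i counting down-moves:
  k=0: S(0,0) = 43.2100
  k=1: S(1,0) = 54.9307; S(1,1) = 33.9902
  k=2: S(2,0) = 69.8306; S(2,1) = 43.2100; S(2,2) = 26.7376
Terminal payoffs V(N, i) = max(K - S_T, 0):
  V(2,0) = 0.000000; V(2,1) = 1.870000; V(2,2) = 18.342370
Backward induction: V(k, i) = exp(-r*dt) * [p * V(k+1, i) + (1-p) * V(k+1, i+1)].
  V(1,0) = exp(-r*dt) * [p*0.000000 + (1-p)*1.870000] = 0.990927
  V(1,1) = exp(-r*dt) * [p*1.870000 + (1-p)*18.342370] = 10.569152
  V(0,0) = exp(-r*dt) * [p*0.990927 + (1-p)*10.569152] = 6.050773


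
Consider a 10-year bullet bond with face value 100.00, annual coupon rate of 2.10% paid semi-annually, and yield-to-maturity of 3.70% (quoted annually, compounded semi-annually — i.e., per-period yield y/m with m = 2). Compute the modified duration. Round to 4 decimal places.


Answer: Modified duration = 8.8216

Derivation:
Coupon per period c = face * coupon_rate / m = 1.050000
Periods per year m = 2; per-period yield y/m = 0.018500
Number of cashflows N = 20
Cashflows (t years, CF_t, discount factor 1/(1+y/m)^(m*t), PV):
  t = 0.5000: CF_t = 1.050000, DF = 0.981836, PV = 1.030928
  t = 1.0000: CF_t = 1.050000, DF = 0.964002, PV = 1.012202
  t = 1.5000: CF_t = 1.050000, DF = 0.946492, PV = 0.993816
  t = 2.0000: CF_t = 1.050000, DF = 0.929300, PV = 0.975765
  t = 2.5000: CF_t = 1.050000, DF = 0.912420, PV = 0.958041
  t = 3.0000: CF_t = 1.050000, DF = 0.895847, PV = 0.940639
  t = 3.5000: CF_t = 1.050000, DF = 0.879575, PV = 0.923554
  t = 4.0000: CF_t = 1.050000, DF = 0.863598, PV = 0.906778
  t = 4.5000: CF_t = 1.050000, DF = 0.847912, PV = 0.890307
  t = 5.0000: CF_t = 1.050000, DF = 0.832510, PV = 0.874136
  t = 5.5000: CF_t = 1.050000, DF = 0.817389, PV = 0.858258
  t = 6.0000: CF_t = 1.050000, DF = 0.802542, PV = 0.842669
  t = 6.5000: CF_t = 1.050000, DF = 0.787964, PV = 0.827363
  t = 7.0000: CF_t = 1.050000, DF = 0.773652, PV = 0.812334
  t = 7.5000: CF_t = 1.050000, DF = 0.759599, PV = 0.797579
  t = 8.0000: CF_t = 1.050000, DF = 0.745802, PV = 0.783092
  t = 8.5000: CF_t = 1.050000, DF = 0.732255, PV = 0.768868
  t = 9.0000: CF_t = 1.050000, DF = 0.718954, PV = 0.754902
  t = 9.5000: CF_t = 1.050000, DF = 0.705895, PV = 0.741190
  t = 10.0000: CF_t = 101.050000, DF = 0.693074, PV = 70.035084
Price P = sum_t PV_t = 86.727505
First compute Macaulay numerator sum_t t * PV_t:
  t * PV_t at t = 0.5000: 0.515464
  t * PV_t at t = 1.0000: 1.012202
  t * PV_t at t = 1.5000: 1.490725
  t * PV_t at t = 2.0000: 1.951530
  t * PV_t at t = 2.5000: 2.395103
  t * PV_t at t = 3.0000: 2.821918
  t * PV_t at t = 3.5000: 3.232437
  t * PV_t at t = 4.0000: 3.627112
  t * PV_t at t = 4.5000: 4.006383
  t * PV_t at t = 5.0000: 4.370680
  t * PV_t at t = 5.5000: 4.720420
  t * PV_t at t = 6.0000: 5.056013
  t * PV_t at t = 6.5000: 5.377857
  t * PV_t at t = 7.0000: 5.686341
  t * PV_t at t = 7.5000: 5.981844
  t * PV_t at t = 8.0000: 6.264736
  t * PV_t at t = 8.5000: 6.535377
  t * PV_t at t = 9.0000: 6.794120
  t * PV_t at t = 9.5000: 7.041307
  t * PV_t at t = 10.0000: 700.350836
Macaulay duration D = 779.232402 / 86.727505 = 8.984836
Modified duration = D / (1 + y/m) = 8.984836 / (1 + 0.018500) = 8.821636


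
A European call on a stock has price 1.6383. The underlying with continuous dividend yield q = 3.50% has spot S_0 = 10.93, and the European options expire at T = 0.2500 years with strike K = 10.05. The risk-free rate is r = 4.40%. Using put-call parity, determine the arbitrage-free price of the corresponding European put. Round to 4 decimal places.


Put-call parity: C - P = S_0 * exp(-qT) - K * exp(-rT).
S_0 * exp(-qT) = 10.9300 * 0.99128817 = 10.83477970
K * exp(-rT) = 10.0500 * 0.98906028 = 9.94005580
P = C - S*exp(-qT) + K*exp(-rT)
P = 1.6383 - 10.83477970 + 9.94005580 = 0.7436

Answer: Put price = 0.7436


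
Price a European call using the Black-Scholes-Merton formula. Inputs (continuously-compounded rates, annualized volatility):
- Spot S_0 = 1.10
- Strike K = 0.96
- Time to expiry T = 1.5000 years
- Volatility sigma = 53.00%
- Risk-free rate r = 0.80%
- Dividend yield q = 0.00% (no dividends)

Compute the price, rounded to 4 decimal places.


d1 = (ln(S/K) + (r - q + 0.5*sigma^2) * T) / (sigma * sqrt(T)) = 0.55276383
d2 = d1 - sigma * sqrt(T) = -0.09635095
exp(-rT) = 0.98807171; exp(-qT) = 1.00000000
C = S_0 * exp(-qT) * N(d1) - K * exp(-rT) * N(d2)
N(d1) = 0.70978743; N(d2) = 0.46162092
C = 1.1000 * 1.00000000 * 0.70978743 - 0.9600 * 0.98807171 * 0.46162092 = 0.3429

Answer: Price = 0.3429


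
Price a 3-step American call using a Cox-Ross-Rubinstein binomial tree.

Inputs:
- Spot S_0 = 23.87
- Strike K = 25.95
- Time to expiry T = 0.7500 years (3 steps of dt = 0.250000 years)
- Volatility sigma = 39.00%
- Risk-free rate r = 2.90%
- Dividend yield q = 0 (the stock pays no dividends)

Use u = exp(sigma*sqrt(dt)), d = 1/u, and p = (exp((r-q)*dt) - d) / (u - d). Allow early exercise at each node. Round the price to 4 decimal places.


Answer: Price = V(0,0) = 2.7672

Derivation:
dt = T/N = 0.250000
u = exp(sigma*sqrt(dt)) = 1.215311; d = 1/u = 0.822835
p = (exp((r-q)*dt) - d) / (u - d) = 0.469943
Discount per step: exp(-r*dt) = 0.992776
Stock lattice S(k, i) with i counting down-moves:
  k=0: S(0,0) = 23.8700
  k=1: S(1,0) = 29.0095; S(1,1) = 19.6411
  k=2: S(2,0) = 35.2555; S(2,1) = 23.8700; S(2,2) = 16.1613
  k=3: S(3,0) = 42.8464; S(3,1) = 29.0095; S(3,2) = 19.6411; S(3,3) = 13.2981
Terminal payoffs V(N, i) = max(S_T - K, 0):
  V(3,0) = 16.896435; V(3,1) = 3.059473; V(3,2) = 0.000000; V(3,3) = 0.000000
Backward induction: V(k, i) = exp(-r*dt) * [p * V(k+1, i) + (1-p) * V(k+1, i+1)]; then take max(V_cont, immediate exercise) for American.
  V(2,0) = exp(-r*dt) * [p*16.896435 + (1-p)*3.059473] = 9.492989; exercise = 9.305532; V(2,0) = max -> 9.492989
  V(2,1) = exp(-r*dt) * [p*3.059473 + (1-p)*0.000000] = 1.427393; exercise = 0.000000; V(2,1) = max -> 1.427393
  V(2,2) = exp(-r*dt) * [p*0.000000 + (1-p)*0.000000] = 0.000000; exercise = 0.000000; V(2,2) = max -> 0.000000
  V(1,0) = exp(-r*dt) * [p*9.492989 + (1-p)*1.427393] = 5.180075; exercise = 3.059473; V(1,0) = max -> 5.180075
  V(1,1) = exp(-r*dt) * [p*1.427393 + (1-p)*0.000000] = 0.665948; exercise = 0.000000; V(1,1) = max -> 0.665948
  V(0,0) = exp(-r*dt) * [p*5.180075 + (1-p)*0.665948] = 2.767198; exercise = 0.000000; V(0,0) = max -> 2.767198


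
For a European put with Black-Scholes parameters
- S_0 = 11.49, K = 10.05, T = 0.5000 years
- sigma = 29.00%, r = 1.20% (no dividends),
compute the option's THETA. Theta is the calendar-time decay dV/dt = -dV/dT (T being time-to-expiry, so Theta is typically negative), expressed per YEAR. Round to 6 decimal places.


d1 = 0.7847883489; d2 = 0.5797273823
phi(d1) = 0.2932045152; exp(-qT) = 1.0000000000; exp(-rT) = 0.9940179641
Theta = -S*exp(-qT)*phi(d1)*sigma/(2*sqrt(T)) + r*K*exp(-rT)*N(-d2) - q*S*exp(-qT)*N(-d1)
N(-d1) = 0.2162888362; N(-d2) = 0.2810492374; sqrt(T) = 0.7071067812
Term 1 = -11.4900 * 1.0000000000 * 0.2932045152 * 0.2900 / (2 * 0.7071067812) = -0.6908339667
Term 2 = 0.0120 * 10.0500 * 0.9940179641 * 0.2810492374 = 0.0336917797
Term 3 = 0 (no dividend yield, q = 0)
Theta = -0.6908339667 + (0.0336917797) + (0.0000000000) = -0.657142

Answer: Theta = -0.657142


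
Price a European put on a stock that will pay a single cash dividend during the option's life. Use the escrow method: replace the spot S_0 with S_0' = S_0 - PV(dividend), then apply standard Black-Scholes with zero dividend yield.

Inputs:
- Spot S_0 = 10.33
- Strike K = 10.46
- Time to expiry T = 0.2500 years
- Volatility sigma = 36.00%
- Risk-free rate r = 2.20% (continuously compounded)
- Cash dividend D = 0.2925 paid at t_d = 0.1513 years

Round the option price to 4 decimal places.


PV(D) = D * exp(-r * t_d) = 0.2925 * 0.99667693 = 0.29152800
S_0' = S_0 - PV(D) = 10.3300 - 0.29152800 = 10.03847200
d1 = (ln(S_0'/K) + (r + sigma^2/2)*T) / (sigma*sqrt(T)) = -0.10796415
d2 = d1 - sigma*sqrt(T) = -0.28796415
exp(-rT) = 0.99451510
N(-d1) = 0.54298794; N(-d2) = 0.61331291
P = K * exp(-rT) * N(-d2) - S_0' * N(-d1) = 10.4600 * 0.99451510 * 0.61331291 - 10.03847200 * 0.54298794 = 0.9293

Answer: Price = 0.9293


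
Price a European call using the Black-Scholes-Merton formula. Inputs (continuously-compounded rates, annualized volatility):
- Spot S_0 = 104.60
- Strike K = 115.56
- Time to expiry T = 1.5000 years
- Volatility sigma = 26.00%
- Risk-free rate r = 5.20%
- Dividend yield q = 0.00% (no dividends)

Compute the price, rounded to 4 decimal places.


Answer: Price = 12.2631

Derivation:
d1 = (ln(S/K) + (r - q + 0.5*sigma^2) * T) / (sigma * sqrt(T)) = 0.09123934
d2 = d1 - sigma * sqrt(T) = -0.22719433
exp(-rT) = 0.92496443; exp(-qT) = 1.00000000
C = S_0 * exp(-qT) * N(d1) - K * exp(-rT) * N(d2)
N(d1) = 0.53634879; N(d2) = 0.41013632
C = 104.6000 * 1.00000000 * 0.53634879 - 115.5600 * 0.92496443 * 0.41013632 = 12.2631


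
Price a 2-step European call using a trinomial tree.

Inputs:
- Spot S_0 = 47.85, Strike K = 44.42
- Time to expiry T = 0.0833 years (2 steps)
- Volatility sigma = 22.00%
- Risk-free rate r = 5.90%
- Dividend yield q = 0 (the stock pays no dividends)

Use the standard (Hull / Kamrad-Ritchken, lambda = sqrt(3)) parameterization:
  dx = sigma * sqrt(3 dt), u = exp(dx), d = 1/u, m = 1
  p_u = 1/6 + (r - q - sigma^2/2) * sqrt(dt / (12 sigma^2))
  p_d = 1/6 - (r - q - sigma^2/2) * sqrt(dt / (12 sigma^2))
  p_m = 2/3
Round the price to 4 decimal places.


Answer: Price = V(0,0) = 3.7643

Derivation:
dt = T/N = 0.041650; dx = sigma*sqrt(3*dt) = 0.077766
u = exp(dx) = 1.080870; d = 1/u = 0.925181
p_u = 0.175986, p_m = 0.666667, p_d = 0.157348
Discount per step: exp(-r*dt) = 0.997546
Stock lattice S(k, j) with j the centered position index:
  k=0: S(0,+0) = 47.8500
  k=1: S(1,-1) = 44.2699; S(1,+0) = 47.8500; S(1,+1) = 51.7196
  k=2: S(2,-2) = 40.9577; S(2,-1) = 44.2699; S(2,+0) = 47.8500; S(2,+1) = 51.7196; S(2,+2) = 55.9022
Terminal payoffs V(N, j) = max(S_T - K, 0):
  V(2,-2) = 0.000000; V(2,-1) = 0.000000; V(2,+0) = 3.430000; V(2,+1) = 7.299625; V(2,+2) = 11.482187
Backward induction: V(k, j) = exp(-r*dt) * [p_u * V(k+1, j+1) + p_m * V(k+1, j) + p_d * V(k+1, j-1)]
  V(1,-1) = exp(-r*dt) * [p_u*3.430000 + p_m*0.000000 + p_d*0.000000] = 0.602150
  V(1,+0) = exp(-r*dt) * [p_u*7.299625 + p_m*3.430000 + p_d*0.000000] = 3.562532
  V(1,+1) = exp(-r*dt) * [p_u*11.482187 + p_m*7.299625 + p_d*3.430000] = 7.408592
  V(0,+0) = exp(-r*dt) * [p_u*7.408592 + p_m*3.562532 + p_d*0.602150] = 3.764313


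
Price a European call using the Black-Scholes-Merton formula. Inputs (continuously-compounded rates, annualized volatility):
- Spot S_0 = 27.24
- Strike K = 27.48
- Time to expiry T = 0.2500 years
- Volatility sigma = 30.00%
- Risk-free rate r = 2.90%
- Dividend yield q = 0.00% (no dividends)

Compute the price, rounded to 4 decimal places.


d1 = (ln(S/K) + (r - q + 0.5*sigma^2) * T) / (sigma * sqrt(T)) = 0.06485343
d2 = d1 - sigma * sqrt(T) = -0.08514657
exp(-rT) = 0.99277622; exp(-qT) = 1.00000000
C = S_0 * exp(-qT) * N(d1) - K * exp(-rT) * N(d2)
N(d1) = 0.52585465; N(d2) = 0.46607243
C = 27.2400 * 1.00000000 * 0.52585465 - 27.4800 * 0.99277622 * 0.46607243 = 1.6091

Answer: Price = 1.6091


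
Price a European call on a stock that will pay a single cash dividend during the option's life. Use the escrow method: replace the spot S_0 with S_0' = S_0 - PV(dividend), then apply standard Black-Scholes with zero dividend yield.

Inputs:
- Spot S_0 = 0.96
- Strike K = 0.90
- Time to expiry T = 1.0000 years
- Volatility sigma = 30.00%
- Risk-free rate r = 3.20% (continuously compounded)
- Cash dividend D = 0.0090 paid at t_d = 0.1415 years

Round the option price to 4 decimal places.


Answer: Price = 0.1529

Derivation:
PV(D) = D * exp(-r * t_d) = 0.0090 * 0.99548224 = 0.00895934
S_0' = S_0 - PV(D) = 0.9600 - 0.00895934 = 0.95104066
d1 = (ln(S_0'/K) + (r + sigma^2/2)*T) / (sigma*sqrt(T)) = 0.44054018
d2 = d1 - sigma*sqrt(T) = 0.14054018
exp(-rT) = 0.96850658
N(d1) = 0.67022704; N(d2) = 0.55588339
C = S_0' * N(d1) - K * exp(-rT) * N(d2) = 0.95104066 * 0.67022704 - 0.9000 * 0.96850658 * 0.55588339 = 0.1529


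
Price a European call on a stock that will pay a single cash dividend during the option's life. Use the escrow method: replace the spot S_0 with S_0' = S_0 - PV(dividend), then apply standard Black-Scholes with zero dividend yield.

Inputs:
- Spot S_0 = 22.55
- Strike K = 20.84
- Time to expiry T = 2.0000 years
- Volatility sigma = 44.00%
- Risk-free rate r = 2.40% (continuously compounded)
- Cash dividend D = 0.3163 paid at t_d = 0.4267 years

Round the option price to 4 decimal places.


Answer: Price = 6.4109

Derivation:
PV(D) = D * exp(-r * t_d) = 0.3163 * 0.98981146 = 0.31307736
S_0' = S_0 - PV(D) = 22.5500 - 0.31307736 = 22.23692264
d1 = (ln(S_0'/K) + (r + sigma^2/2)*T) / (sigma*sqrt(T)) = 0.49253181
d2 = d1 - sigma*sqrt(T) = -0.12972216
exp(-rT) = 0.95313379
N(d1) = 0.68882828; N(d2) = 0.44839313
C = S_0' * N(d1) - K * exp(-rT) * N(d2) = 22.23692264 * 0.68882828 - 20.8400 * 0.95313379 * 0.44839313 = 6.4109


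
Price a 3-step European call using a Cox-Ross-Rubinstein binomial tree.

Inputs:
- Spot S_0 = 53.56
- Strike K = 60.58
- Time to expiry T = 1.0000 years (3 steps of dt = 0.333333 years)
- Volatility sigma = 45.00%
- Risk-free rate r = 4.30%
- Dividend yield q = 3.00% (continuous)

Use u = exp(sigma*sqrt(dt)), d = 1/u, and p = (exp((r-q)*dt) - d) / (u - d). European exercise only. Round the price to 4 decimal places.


Answer: Price = V(0,0) = 7.4926

Derivation:
dt = T/N = 0.333333
u = exp(sigma*sqrt(dt)) = 1.296681; d = 1/u = 0.771200
p = (exp((r-q)*dt) - d) / (u - d) = 0.443675
Discount per step: exp(-r*dt) = 0.985769
Stock lattice S(k, i) with i counting down-moves:
  k=0: S(0,0) = 53.5600
  k=1: S(1,0) = 69.4502; S(1,1) = 41.3055
  k=2: S(2,0) = 90.0547; S(2,1) = 53.5600; S(2,2) = 31.8548
  k=3: S(3,0) = 116.7722; S(3,1) = 69.4502; S(3,2) = 41.3055; S(3,3) = 24.5664
Terminal payoffs V(N, i) = max(S_T - K, 0):
  V(3,0) = 56.192242; V(3,1) = 8.870213; V(3,2) = 0.000000; V(3,3) = 0.000000
Backward induction: V(k, i) = exp(-r*dt) * [p * V(k+1, i) + (1-p) * V(k+1, i+1)].
  V(2,0) = exp(-r*dt) * [p*56.192242 + (1-p)*8.870213] = 29.440805
  V(2,1) = exp(-r*dt) * [p*8.870213 + (1-p)*0.000000] = 3.879488
  V(2,2) = exp(-r*dt) * [p*0.000000 + (1-p)*0.000000] = 0.000000
  V(1,0) = exp(-r*dt) * [p*29.440805 + (1-p)*3.879488] = 15.003810
  V(1,1) = exp(-r*dt) * [p*3.879488 + (1-p)*0.000000] = 1.696738
  V(0,0) = exp(-r*dt) * [p*15.003810 + (1-p)*1.696738] = 7.492590


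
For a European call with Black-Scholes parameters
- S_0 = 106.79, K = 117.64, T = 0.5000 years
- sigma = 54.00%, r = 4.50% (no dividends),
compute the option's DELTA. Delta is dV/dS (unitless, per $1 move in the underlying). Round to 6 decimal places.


d1 = -0.0035743580; d2 = -0.3854120198
phi(d1) = 0.3989397320; exp(-qT) = 1.0000000000; exp(-rT) = 0.9777512372
N(d1) = 0.4985740405
Delta = exp(-qT) * N(d1) = 1.0000000000 * 0.4985740405 = 0.498574

Answer: Delta = 0.498574


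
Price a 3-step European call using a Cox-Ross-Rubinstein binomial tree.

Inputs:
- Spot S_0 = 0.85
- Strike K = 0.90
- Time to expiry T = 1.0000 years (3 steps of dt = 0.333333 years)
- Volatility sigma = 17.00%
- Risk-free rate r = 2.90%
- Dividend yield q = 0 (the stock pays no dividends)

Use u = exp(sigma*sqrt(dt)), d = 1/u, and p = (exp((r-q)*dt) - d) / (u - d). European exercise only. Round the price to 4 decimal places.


Answer: Price = V(0,0) = 0.0482

Derivation:
dt = T/N = 0.333333
u = exp(sigma*sqrt(dt)) = 1.103128; d = 1/u = 0.906513
p = (exp((r-q)*dt) - d) / (u - d) = 0.524886
Discount per step: exp(-r*dt) = 0.990380
Stock lattice S(k, i) with i counting down-moves:
  k=0: S(0,0) = 0.8500
  k=1: S(1,0) = 0.9377; S(1,1) = 0.7705
  k=2: S(2,0) = 1.0344; S(2,1) = 0.8500; S(2,2) = 0.6985
  k=3: S(3,0) = 1.1410; S(3,1) = 0.9377; S(3,2) = 0.7705; S(3,3) = 0.6332
Terminal payoffs V(N, i) = max(S_T - K, 0):
  V(3,0) = 0.241028; V(3,1) = 0.037659; V(3,2) = 0.000000; V(3,3) = 0.000000
Backward induction: V(k, i) = exp(-r*dt) * [p * V(k+1, i) + (1-p) * V(k+1, i+1)].
  V(2,0) = exp(-r*dt) * [p*0.241028 + (1-p)*0.037659] = 0.143015
  V(2,1) = exp(-r*dt) * [p*0.037659 + (1-p)*0.000000] = 0.019576
  V(2,2) = exp(-r*dt) * [p*0.000000 + (1-p)*0.000000] = 0.000000
  V(1,0) = exp(-r*dt) * [p*0.143015 + (1-p)*0.019576] = 0.083556
  V(1,1) = exp(-r*dt) * [p*0.019576 + (1-p)*0.000000] = 0.010176
  V(0,0) = exp(-r*dt) * [p*0.083556 + (1-p)*0.010176] = 0.048224


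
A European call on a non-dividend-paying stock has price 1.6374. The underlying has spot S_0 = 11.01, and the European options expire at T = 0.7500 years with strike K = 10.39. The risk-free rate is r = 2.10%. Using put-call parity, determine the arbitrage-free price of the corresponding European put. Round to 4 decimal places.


Put-call parity: C - P = S_0 * exp(-qT) - K * exp(-rT).
S_0 * exp(-qT) = 11.0100 * 1.00000000 = 11.01000000
K * exp(-rT) = 10.3900 * 0.98437338 = 10.22763945
P = C - S*exp(-qT) + K*exp(-rT)
P = 1.6374 - 11.01000000 + 10.22763945 = 0.8550

Answer: Put price = 0.8550


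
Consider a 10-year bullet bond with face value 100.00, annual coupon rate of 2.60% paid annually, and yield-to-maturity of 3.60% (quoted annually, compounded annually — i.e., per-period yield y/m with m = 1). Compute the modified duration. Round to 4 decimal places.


Answer: Modified duration = 8.5678

Derivation:
Coupon per period c = face * coupon_rate / m = 2.600000
Periods per year m = 1; per-period yield y/m = 0.036000
Number of cashflows N = 10
Cashflows (t years, CF_t, discount factor 1/(1+y/m)^(m*t), PV):
  t = 1.0000: CF_t = 2.600000, DF = 0.965251, PV = 2.509653
  t = 2.0000: CF_t = 2.600000, DF = 0.931709, PV = 2.422445
  t = 3.0000: CF_t = 2.600000, DF = 0.899333, PV = 2.338267
  t = 4.0000: CF_t = 2.600000, DF = 0.868082, PV = 2.257014
  t = 5.0000: CF_t = 2.600000, DF = 0.837917, PV = 2.178585
  t = 6.0000: CF_t = 2.600000, DF = 0.808801, PV = 2.102882
  t = 7.0000: CF_t = 2.600000, DF = 0.780696, PV = 2.029808
  t = 8.0000: CF_t = 2.600000, DF = 0.753567, PV = 1.959275
  t = 9.0000: CF_t = 2.600000, DF = 0.727381, PV = 1.891192
  t = 10.0000: CF_t = 102.600000, DF = 0.702106, PV = 72.036036
Price P = sum_t PV_t = 91.725156
First compute Macaulay numerator sum_t t * PV_t:
  t * PV_t at t = 1.0000: 2.509653
  t * PV_t at t = 2.0000: 4.844889
  t * PV_t at t = 3.0000: 7.014801
  t * PV_t at t = 4.0000: 9.028058
  t * PV_t at t = 5.0000: 10.892927
  t * PV_t at t = 6.0000: 12.617289
  t * PV_t at t = 7.0000: 14.208659
  t * PV_t at t = 8.0000: 15.674197
  t * PV_t at t = 9.0000: 17.020725
  t * PV_t at t = 10.0000: 720.360360
Macaulay duration D = 814.171557 / 91.725156 = 8.876208
Modified duration = D / (1 + y/m) = 8.876208 / (1 + 0.036000) = 8.567768


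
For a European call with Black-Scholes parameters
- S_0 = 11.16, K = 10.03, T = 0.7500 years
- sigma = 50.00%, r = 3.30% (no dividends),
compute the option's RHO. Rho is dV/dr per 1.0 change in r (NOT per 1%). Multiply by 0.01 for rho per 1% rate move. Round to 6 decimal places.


d1 = 0.5202049593; d2 = 0.0871922574
phi(d1) = 0.3484553655; exp(-qT) = 1.0000000000; exp(-rT) = 0.9755537700
N(d2) = 0.5347406532
Rho = K*T*exp(-rT)*N(d2) = 10.0300 * 0.7500 * 0.9755537700 * 0.5347406532 = 3.924249

Answer: Rho = 3.924249


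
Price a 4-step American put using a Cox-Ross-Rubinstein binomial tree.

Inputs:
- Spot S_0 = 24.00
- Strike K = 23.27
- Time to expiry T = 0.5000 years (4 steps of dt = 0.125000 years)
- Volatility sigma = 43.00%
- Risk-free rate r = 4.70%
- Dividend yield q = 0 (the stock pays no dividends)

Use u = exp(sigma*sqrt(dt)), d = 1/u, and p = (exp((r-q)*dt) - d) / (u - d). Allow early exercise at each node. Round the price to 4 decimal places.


dt = T/N = 0.125000
u = exp(sigma*sqrt(dt)) = 1.164193; d = 1/u = 0.858964
p = (exp((r-q)*dt) - d) / (u - d) = 0.481371
Discount per step: exp(-r*dt) = 0.994142
Stock lattice S(k, i) with i counting down-moves:
  k=0: S(0,0) = 24.0000
  k=1: S(1,0) = 27.9406; S(1,1) = 20.6151
  k=2: S(2,0) = 32.5283; S(2,1) = 24.0000; S(2,2) = 17.7077
  k=3: S(3,0) = 37.8692; S(3,1) = 27.9406; S(3,2) = 20.6151; S(3,3) = 15.2103
  k=4: S(4,0) = 44.0870; S(4,1) = 32.5283; S(4,2) = 24.0000; S(4,3) = 17.7077; S(4,4) = 13.0651
Terminal payoffs V(N, i) = max(K - S_T, 0):
  V(4,0) = 0.000000; V(4,1) = 0.000000; V(4,2) = 0.000000; V(4,3) = 5.562329; V(4,4) = 10.204933
Backward induction: V(k, i) = exp(-r*dt) * [p * V(k+1, i) + (1-p) * V(k+1, i+1)]; then take max(V_cont, immediate exercise) for American.
  V(3,0) = exp(-r*dt) * [p*0.000000 + (1-p)*0.000000] = 0.000000; exercise = 0.000000; V(3,0) = max -> 0.000000
  V(3,1) = exp(-r*dt) * [p*0.000000 + (1-p)*0.000000] = 0.000000; exercise = 0.000000; V(3,1) = max -> 0.000000
  V(3,2) = exp(-r*dt) * [p*0.000000 + (1-p)*5.562329] = 2.867889; exercise = 2.654858; V(3,2) = max -> 2.867889
  V(3,3) = exp(-r*dt) * [p*5.562329 + (1-p)*10.204933] = 7.923433; exercise = 8.059744; V(3,3) = max -> 8.059744
  V(2,0) = exp(-r*dt) * [p*0.000000 + (1-p)*0.000000] = 0.000000; exercise = 0.000000; V(2,0) = max -> 0.000000
  V(2,1) = exp(-r*dt) * [p*0.000000 + (1-p)*2.867889] = 1.478659; exercise = 0.000000; V(2,1) = max -> 1.478659
  V(2,2) = exp(-r*dt) * [p*2.867889 + (1-p)*8.059744] = 5.527965; exercise = 5.562329; V(2,2) = max -> 5.562329
  V(1,0) = exp(-r*dt) * [p*0.000000 + (1-p)*1.478659] = 0.762384; exercise = 0.000000; V(1,0) = max -> 0.762384
  V(1,1) = exp(-r*dt) * [p*1.478659 + (1-p)*5.562329] = 3.575503; exercise = 2.654858; V(1,1) = max -> 3.575503
  V(0,0) = exp(-r*dt) * [p*0.762384 + (1-p)*3.575503] = 2.208338; exercise = 0.000000; V(0,0) = max -> 2.208338

Answer: Price = V(0,0) = 2.2083


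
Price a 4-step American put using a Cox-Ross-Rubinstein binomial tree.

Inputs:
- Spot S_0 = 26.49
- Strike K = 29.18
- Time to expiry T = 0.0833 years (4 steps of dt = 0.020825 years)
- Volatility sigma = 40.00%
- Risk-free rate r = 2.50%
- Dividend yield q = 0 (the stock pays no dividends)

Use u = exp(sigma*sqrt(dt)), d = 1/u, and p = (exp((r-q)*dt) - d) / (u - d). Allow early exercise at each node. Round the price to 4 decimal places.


Answer: Price = V(0,0) = 3.0144

Derivation:
dt = T/N = 0.020825
u = exp(sigma*sqrt(dt)) = 1.059422; d = 1/u = 0.943911
p = (exp((r-q)*dt) - d) / (u - d) = 0.490081
Discount per step: exp(-r*dt) = 0.999480
Stock lattice S(k, i) with i counting down-moves:
  k=0: S(0,0) = 26.4900
  k=1: S(1,0) = 28.0641; S(1,1) = 25.0042
  k=2: S(2,0) = 29.7317; S(2,1) = 26.4900; S(2,2) = 23.6017
  k=3: S(3,0) = 31.4984; S(3,1) = 28.0641; S(3,2) = 25.0042; S(3,3) = 22.2779
  k=4: S(4,0) = 33.3701; S(4,1) = 29.7317; S(4,2) = 26.4900; S(4,3) = 23.6017; S(4,4) = 21.0284
Terminal payoffs V(N, i) = max(K - S_T, 0):
  V(4,0) = 0.000000; V(4,1) = 0.000000; V(4,2) = 2.690000; V(4,3) = 5.578262; V(4,4) = 8.151611
Backward induction: V(k, i) = exp(-r*dt) * [p * V(k+1, i) + (1-p) * V(k+1, i+1)]; then take max(V_cont, immediate exercise) for American.
  V(3,0) = exp(-r*dt) * [p*0.000000 + (1-p)*0.000000] = 0.000000; exercise = 0.000000; V(3,0) = max -> 0.000000
  V(3,1) = exp(-r*dt) * [p*0.000000 + (1-p)*2.690000] = 1.370967; exercise = 1.115911; V(3,1) = max -> 1.370967
  V(3,2) = exp(-r*dt) * [p*2.690000 + (1-p)*5.578262] = 4.160612; exercise = 4.175800; V(3,2) = max -> 4.175800
  V(3,3) = exp(-r*dt) * [p*5.578262 + (1-p)*8.151611] = 6.886874; exercise = 6.902062; V(3,3) = max -> 6.902062
  V(2,0) = exp(-r*dt) * [p*0.000000 + (1-p)*1.370967] = 0.698718; exercise = 0.000000; V(2,0) = max -> 0.698718
  V(2,1) = exp(-r*dt) * [p*1.370967 + (1-p)*4.175800] = 2.799745; exercise = 2.690000; V(2,1) = max -> 2.799745
  V(2,2) = exp(-r*dt) * [p*4.175800 + (1-p)*6.902062] = 5.563074; exercise = 5.578262; V(2,2) = max -> 5.578262
  V(1,0) = exp(-r*dt) * [p*0.698718 + (1-p)*2.799745] = 1.769149; exercise = 1.115911; V(1,0) = max -> 1.769149
  V(1,1) = exp(-r*dt) * [p*2.799745 + (1-p)*5.578262] = 4.214368; exercise = 4.175800; V(1,1) = max -> 4.214368
  V(0,0) = exp(-r*dt) * [p*1.769149 + (1-p)*4.214368] = 3.014442; exercise = 2.690000; V(0,0) = max -> 3.014442


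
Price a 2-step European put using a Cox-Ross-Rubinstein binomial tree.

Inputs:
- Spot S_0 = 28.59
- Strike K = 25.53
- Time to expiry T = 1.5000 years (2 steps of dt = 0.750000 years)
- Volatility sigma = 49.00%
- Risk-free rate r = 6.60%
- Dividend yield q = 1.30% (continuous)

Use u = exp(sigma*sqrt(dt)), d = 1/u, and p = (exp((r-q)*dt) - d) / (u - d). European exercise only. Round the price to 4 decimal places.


Answer: Price = V(0,0) = 3.7512

Derivation:
dt = T/N = 0.750000
u = exp(sigma*sqrt(dt)) = 1.528600; d = 1/u = 0.654193
p = (exp((r-q)*dt) - d) / (u - d) = 0.441851
Discount per step: exp(-r*dt) = 0.951705
Stock lattice S(k, i) with i counting down-moves:
  k=0: S(0,0) = 28.5900
  k=1: S(1,0) = 43.7027; S(1,1) = 18.7034
  k=2: S(2,0) = 66.8039; S(2,1) = 28.5900; S(2,2) = 12.2356
Terminal payoffs V(N, i) = max(K - S_T, 0):
  V(2,0) = 0.000000; V(2,1) = 0.000000; V(2,2) = 13.294371
Backward induction: V(k, i) = exp(-r*dt) * [p * V(k+1, i) + (1-p) * V(k+1, i+1)].
  V(1,0) = exp(-r*dt) * [p*0.000000 + (1-p)*0.000000] = 0.000000
  V(1,1) = exp(-r*dt) * [p*0.000000 + (1-p)*13.294371] = 7.061884
  V(0,0) = exp(-r*dt) * [p*0.000000 + (1-p)*7.061884] = 3.751228


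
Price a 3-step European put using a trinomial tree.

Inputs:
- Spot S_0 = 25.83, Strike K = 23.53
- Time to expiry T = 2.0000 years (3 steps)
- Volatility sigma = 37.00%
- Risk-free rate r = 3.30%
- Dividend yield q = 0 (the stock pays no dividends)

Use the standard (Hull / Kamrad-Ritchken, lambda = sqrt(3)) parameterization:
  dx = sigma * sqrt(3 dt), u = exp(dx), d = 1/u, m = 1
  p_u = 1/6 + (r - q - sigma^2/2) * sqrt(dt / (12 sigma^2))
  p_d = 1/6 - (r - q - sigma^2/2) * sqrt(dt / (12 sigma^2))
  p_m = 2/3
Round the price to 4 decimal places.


Answer: Price = V(0,0) = 3.1465

Derivation:
dt = T/N = 0.666667; dx = sigma*sqrt(3*dt) = 0.523259
u = exp(dx) = 1.687518; d = 1/u = 0.592586
p_u = 0.144084, p_m = 0.666667, p_d = 0.189249
Discount per step: exp(-r*dt) = 0.978240
Stock lattice S(k, j) with j the centered position index:
  k=0: S(0,+0) = 25.8300
  k=1: S(1,-1) = 15.3065; S(1,+0) = 25.8300; S(1,+1) = 43.5886
  k=2: S(2,-2) = 9.0704; S(2,-1) = 15.3065; S(2,+0) = 25.8300; S(2,+1) = 43.5886; S(2,+2) = 73.5566
  k=3: S(3,-3) = 5.3750; S(3,-2) = 9.0704; S(3,-1) = 15.3065; S(3,+0) = 25.8300; S(3,+1) = 43.5886; S(3,+2) = 73.5566; S(3,+3) = 124.1280
Terminal payoffs V(N, j) = max(K - S_T, 0):
  V(3,-3) = 18.154995; V(3,-2) = 14.459580; V(3,-1) = 8.223500; V(3,+0) = 0.000000; V(3,+1) = 0.000000; V(3,+2) = 0.000000; V(3,+3) = 0.000000
Backward induction: V(k, j) = exp(-r*dt) * [p_u * V(k+1, j+1) + p_m * V(k+1, j) + p_d * V(k+1, j-1)]
  V(2,-2) = exp(-r*dt) * [p_u*8.223500 + p_m*14.459580 + p_d*18.154995] = 13.950114
  V(2,-1) = exp(-r*dt) * [p_u*0.000000 + p_m*8.223500 + p_d*14.459580] = 8.039962
  V(2,+0) = exp(-r*dt) * [p_u*0.000000 + p_m*0.000000 + p_d*8.223500] = 1.522429
  V(2,+1) = exp(-r*dt) * [p_u*0.000000 + p_m*0.000000 + p_d*0.000000] = 0.000000
  V(2,+2) = exp(-r*dt) * [p_u*0.000000 + p_m*0.000000 + p_d*0.000000] = 0.000000
  V(1,-1) = exp(-r*dt) * [p_u*1.522429 + p_m*8.039962 + p_d*13.950114] = 8.040532
  V(1,+0) = exp(-r*dt) * [p_u*0.000000 + p_m*1.522429 + p_d*8.039962] = 2.481317
  V(1,+1) = exp(-r*dt) * [p_u*0.000000 + p_m*0.000000 + p_d*1.522429] = 0.281849
  V(0,+0) = exp(-r*dt) * [p_u*0.281849 + p_m*2.481317 + p_d*8.040532] = 3.146498


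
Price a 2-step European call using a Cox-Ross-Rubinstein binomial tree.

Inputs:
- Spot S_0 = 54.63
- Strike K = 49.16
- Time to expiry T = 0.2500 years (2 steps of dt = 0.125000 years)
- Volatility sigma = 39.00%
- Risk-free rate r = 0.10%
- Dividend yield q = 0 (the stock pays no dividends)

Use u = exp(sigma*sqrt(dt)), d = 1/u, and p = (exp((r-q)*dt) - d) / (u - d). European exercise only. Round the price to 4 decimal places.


dt = T/N = 0.125000
u = exp(sigma*sqrt(dt)) = 1.147844; d = 1/u = 0.871198
p = (exp((r-q)*dt) - d) / (u - d) = 0.466035
Discount per step: exp(-r*dt) = 0.999875
Stock lattice S(k, i) with i counting down-moves:
  k=0: S(0,0) = 54.6300
  k=1: S(1,0) = 62.7067; S(1,1) = 47.5936
  k=2: S(2,0) = 71.9776; S(2,1) = 54.6300; S(2,2) = 41.4634
Terminal payoffs V(N, i) = max(S_T - K, 0):
  V(2,0) = 22.817590; V(2,1) = 5.470000; V(2,2) = 0.000000
Backward induction: V(k, i) = exp(-r*dt) * [p * V(k+1, i) + (1-p) * V(k+1, i+1)].
  V(1,0) = exp(-r*dt) * [p*22.817590 + (1-p)*5.470000] = 13.552889
  V(1,1) = exp(-r*dt) * [p*5.470000 + (1-p)*0.000000] = 2.548892
  V(0,0) = exp(-r*dt) * [p*13.552889 + (1-p)*2.548892] = 7.676179

Answer: Price = V(0,0) = 7.6762


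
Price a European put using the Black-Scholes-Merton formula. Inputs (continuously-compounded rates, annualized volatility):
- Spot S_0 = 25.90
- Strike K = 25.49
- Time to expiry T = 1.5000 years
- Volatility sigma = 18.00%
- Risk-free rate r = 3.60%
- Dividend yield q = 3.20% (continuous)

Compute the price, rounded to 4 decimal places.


Answer: Price = 1.8857

Derivation:
d1 = (ln(S/K) + (r - q + 0.5*sigma^2) * T) / (sigma * sqrt(T)) = 0.20982488
d2 = d1 - sigma * sqrt(T) = -0.01062920
exp(-rT) = 0.94743211; exp(-qT) = 0.95313379
P = K * exp(-rT) * N(-d2) - S_0 * exp(-qT) * N(-d1)
N(-d1) = 0.41690218; N(-d2) = 0.50424036
P = 25.4900 * 0.94743211 * 0.50424036 - 25.9000 * 0.95313379 * 0.41690218 = 1.8857


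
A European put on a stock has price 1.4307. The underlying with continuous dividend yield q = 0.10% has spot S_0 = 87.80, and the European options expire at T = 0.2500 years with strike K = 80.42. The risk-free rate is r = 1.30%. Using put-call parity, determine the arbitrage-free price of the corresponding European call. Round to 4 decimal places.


Put-call parity: C - P = S_0 * exp(-qT) - K * exp(-rT).
S_0 * exp(-qT) = 87.8000 * 0.99975003 = 87.77805274
K * exp(-rT) = 80.4200 * 0.99675528 = 80.15905926
C = P + S*exp(-qT) - K*exp(-rT)
C = 1.4307 + 87.77805274 - 80.15905926 = 9.0497

Answer: Call price = 9.0497


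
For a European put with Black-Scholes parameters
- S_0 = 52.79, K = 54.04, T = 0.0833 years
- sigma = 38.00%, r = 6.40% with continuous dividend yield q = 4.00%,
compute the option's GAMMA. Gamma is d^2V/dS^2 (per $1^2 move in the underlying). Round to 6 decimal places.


d1 = -0.1403175658; d2 = -0.2499921755
phi(d1) = 0.3950341576; exp(-qT) = 0.9966735450; exp(-rT) = 0.9946829856
Gamma = exp(-qT) * phi(d1) / (S * sigma * sqrt(T)) = 0.9966735450 * 0.3950341576 / (52.7900 * 0.3800 * 0.2886173938) = 0.068003

Answer: Gamma = 0.068003


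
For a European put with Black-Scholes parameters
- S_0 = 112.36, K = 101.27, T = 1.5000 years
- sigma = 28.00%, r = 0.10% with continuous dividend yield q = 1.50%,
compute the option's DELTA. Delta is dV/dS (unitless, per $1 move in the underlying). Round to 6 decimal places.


Answer: Delta = -0.332151

Derivation:
d1 = 0.4132574529; d2 = 0.0703288889
phi(d1) = 0.3662901887; exp(-qT) = 0.9777512372; exp(-rT) = 0.9985011244
N(-d1) = 0.3397089994
Delta = -exp(-qT) * N(-d1) = -0.9777512372 * 0.3397089994 = -0.332151


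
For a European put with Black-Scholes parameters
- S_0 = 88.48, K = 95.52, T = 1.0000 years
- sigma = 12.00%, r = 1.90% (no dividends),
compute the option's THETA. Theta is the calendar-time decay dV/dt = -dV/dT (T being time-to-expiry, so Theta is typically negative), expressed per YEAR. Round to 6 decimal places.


Answer: Theta = -0.683469

Derivation:
d1 = -0.4196592656; d2 = -0.5396592656
phi(d1) = 0.3653149273; exp(-qT) = 1.0000000000; exp(-rT) = 0.9811793622
Theta = -S*exp(-qT)*phi(d1)*sigma/(2*sqrt(T)) + r*K*exp(-rT)*N(-d2) - q*S*exp(-qT)*N(-d1)
N(-d1) = 0.6626328067; N(-d2) = 0.7052839816; sqrt(T) = 1.0000000000
Term 1 = -88.4800 * 1.0000000000 * 0.3653149273 * 0.1200 / (2 * 1.0000000000) = -1.9393838861
Term 2 = 0.0190 * 95.5200 * 0.9811793622 * 0.7052839816 = 1.2559152671
Term 3 = 0 (no dividend yield, q = 0)
Theta = -1.9393838861 + (1.2559152671) + (0.0000000000) = -0.683469


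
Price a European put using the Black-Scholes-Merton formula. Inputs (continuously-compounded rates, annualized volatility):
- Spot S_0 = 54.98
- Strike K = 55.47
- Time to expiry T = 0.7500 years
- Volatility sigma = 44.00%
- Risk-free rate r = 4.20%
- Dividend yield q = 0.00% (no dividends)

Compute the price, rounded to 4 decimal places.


Answer: Price = 7.6140

Derivation:
d1 = (ln(S/K) + (r - q + 0.5*sigma^2) * T) / (sigma * sqrt(T)) = 0.24990645
d2 = d1 - sigma * sqrt(T) = -0.13114472
exp(-rT) = 0.96899096; exp(-qT) = 1.00000000
P = K * exp(-rT) * N(-d2) - S_0 * exp(-qT) * N(-d1)
N(-d1) = 0.40132985; N(-d2) = 0.55216959
P = 55.4700 * 0.96899096 * 0.55216959 - 54.9800 * 1.00000000 * 0.40132985 = 7.6140


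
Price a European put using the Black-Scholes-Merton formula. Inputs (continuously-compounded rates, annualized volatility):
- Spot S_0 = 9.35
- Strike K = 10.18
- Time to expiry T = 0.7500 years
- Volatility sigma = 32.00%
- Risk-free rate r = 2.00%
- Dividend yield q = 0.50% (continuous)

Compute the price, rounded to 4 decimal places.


d1 = (ln(S/K) + (r - q + 0.5*sigma^2) * T) / (sigma * sqrt(T)) = -0.12773394
d2 = d1 - sigma * sqrt(T) = -0.40486207
exp(-rT) = 0.98511194; exp(-qT) = 0.99625702
P = K * exp(-rT) * N(-d2) - S_0 * exp(-qT) * N(-d1)
N(-d1) = 0.55082024; N(-d2) = 0.65721055
P = 10.1800 * 0.98511194 * 0.65721055 - 9.3500 * 0.99625702 * 0.55082024 = 1.4599

Answer: Price = 1.4599


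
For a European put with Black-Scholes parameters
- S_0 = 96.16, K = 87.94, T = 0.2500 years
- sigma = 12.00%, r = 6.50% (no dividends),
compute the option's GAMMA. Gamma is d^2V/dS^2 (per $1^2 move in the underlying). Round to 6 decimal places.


d1 = 1.7901451172; d2 = 1.7301451172
phi(d1) = 0.0803592314; exp(-qT) = 1.0000000000; exp(-rT) = 0.9838813190
Gamma = exp(-qT) * phi(d1) / (S * sigma * sqrt(T)) = 1.0000000000 * 0.0803592314 / (96.1600 * 0.1200 * 0.5000000000) = 0.013928

Answer: Gamma = 0.013928


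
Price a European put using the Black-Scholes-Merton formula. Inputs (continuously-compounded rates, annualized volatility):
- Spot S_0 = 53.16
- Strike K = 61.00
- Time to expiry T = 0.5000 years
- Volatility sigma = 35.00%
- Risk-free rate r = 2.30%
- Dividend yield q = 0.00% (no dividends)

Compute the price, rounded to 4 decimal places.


Answer: Price = 9.8631

Derivation:
d1 = (ln(S/K) + (r - q + 0.5*sigma^2) * T) / (sigma * sqrt(T)) = -0.38564646
d2 = d1 - sigma * sqrt(T) = -0.63313384
exp(-rT) = 0.98856587; exp(-qT) = 1.00000000
P = K * exp(-rT) * N(-d2) - S_0 * exp(-qT) * N(-d1)
N(-d1) = 0.65012074; N(-d2) = 0.73667688
P = 61.0000 * 0.98856587 * 0.73667688 - 53.1600 * 1.00000000 * 0.65012074 = 9.8631


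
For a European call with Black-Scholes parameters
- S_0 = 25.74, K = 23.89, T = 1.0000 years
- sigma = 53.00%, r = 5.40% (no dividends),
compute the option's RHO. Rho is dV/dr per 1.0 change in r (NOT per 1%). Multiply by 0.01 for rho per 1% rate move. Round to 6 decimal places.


Answer: Rho = 11.114968

Derivation:
d1 = 0.5076155487; d2 = -0.0223844513
phi(d1) = 0.3507171202; exp(-qT) = 1.0000000000; exp(-rT) = 0.9474321065
N(d2) = 0.4910706417
Rho = K*T*exp(-rT)*N(d2) = 23.8900 * 1.0000 * 0.9474321065 * 0.4910706417 = 11.114968


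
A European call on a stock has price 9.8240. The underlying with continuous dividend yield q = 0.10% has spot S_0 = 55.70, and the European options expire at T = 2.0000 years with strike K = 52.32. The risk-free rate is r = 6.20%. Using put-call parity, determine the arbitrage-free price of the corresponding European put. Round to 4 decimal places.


Answer: Put price = 0.4537

Derivation:
Put-call parity: C - P = S_0 * exp(-qT) - K * exp(-rT).
S_0 * exp(-qT) = 55.7000 * 0.99800200 = 55.58871133
K * exp(-rT) = 52.3200 * 0.88337984 = 46.21843327
P = C - S*exp(-qT) + K*exp(-rT)
P = 9.8240 - 55.58871133 + 46.21843327 = 0.4537


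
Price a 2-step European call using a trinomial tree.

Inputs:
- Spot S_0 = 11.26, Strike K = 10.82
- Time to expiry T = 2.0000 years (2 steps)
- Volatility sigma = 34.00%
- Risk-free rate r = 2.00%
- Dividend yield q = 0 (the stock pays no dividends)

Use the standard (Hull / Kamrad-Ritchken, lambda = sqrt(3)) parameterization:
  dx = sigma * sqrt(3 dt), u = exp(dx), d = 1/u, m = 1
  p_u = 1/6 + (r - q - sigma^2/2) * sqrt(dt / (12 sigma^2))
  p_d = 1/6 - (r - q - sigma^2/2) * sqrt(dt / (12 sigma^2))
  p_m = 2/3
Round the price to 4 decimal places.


dt = T/N = 1.000000; dx = sigma*sqrt(3*dt) = 0.588897
u = exp(dx) = 1.802000; d = 1/u = 0.554939
p_u = 0.134573, p_m = 0.666667, p_d = 0.198761
Discount per step: exp(-r*dt) = 0.980199
Stock lattice S(k, j) with j the centered position index:
  k=0: S(0,+0) = 11.2600
  k=1: S(1,-1) = 6.2486; S(1,+0) = 11.2600; S(1,+1) = 20.2905
  k=2: S(2,-2) = 3.4676; S(2,-1) = 6.2486; S(2,+0) = 11.2600; S(2,+1) = 20.2905; S(2,+2) = 36.5635
Terminal payoffs V(N, j) = max(S_T - K, 0):
  V(2,-2) = 0.000000; V(2,-1) = 0.000000; V(2,+0) = 0.440000; V(2,+1) = 9.470522; V(2,+2) = 25.743525
Backward induction: V(k, j) = exp(-r*dt) * [p_u * V(k+1, j+1) + p_m * V(k+1, j) + p_d * V(k+1, j-1)]
  V(1,-1) = exp(-r*dt) * [p_u*0.440000 + p_m*0.000000 + p_d*0.000000] = 0.058040
  V(1,+0) = exp(-r*dt) * [p_u*9.470522 + p_m*0.440000 + p_d*0.000000] = 1.536763
  V(1,+1) = exp(-r*dt) * [p_u*25.743525 + p_m*9.470522 + p_d*0.440000] = 9.670164
  V(0,+0) = exp(-r*dt) * [p_u*9.670164 + p_m*1.536763 + p_d*0.058040] = 2.291102

Answer: Price = V(0,0) = 2.2911
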